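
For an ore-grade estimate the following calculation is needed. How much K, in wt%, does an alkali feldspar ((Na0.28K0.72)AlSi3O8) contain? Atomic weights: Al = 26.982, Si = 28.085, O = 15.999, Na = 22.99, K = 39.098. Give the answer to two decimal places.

10.28 wt%

M((Na0.28K0.72)AlSi3O8) = 273.817 g/mol.
K contributes 0.72 × 39.098 = 28.151 g per mole.
28.151/273.817 = 0.1028 → 10.28%.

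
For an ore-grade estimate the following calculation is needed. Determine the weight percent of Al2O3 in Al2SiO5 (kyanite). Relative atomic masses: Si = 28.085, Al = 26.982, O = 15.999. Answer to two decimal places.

62.92 wt%

Formula mass = 162.044 g/mol.
2 Al → 1.0000 mol Al2O3 per formula unit; M(Al2O3) = 101.961, so Al2O3 mass = 101.961 g.
101.961/162.044 × 100 = 62.92 wt%.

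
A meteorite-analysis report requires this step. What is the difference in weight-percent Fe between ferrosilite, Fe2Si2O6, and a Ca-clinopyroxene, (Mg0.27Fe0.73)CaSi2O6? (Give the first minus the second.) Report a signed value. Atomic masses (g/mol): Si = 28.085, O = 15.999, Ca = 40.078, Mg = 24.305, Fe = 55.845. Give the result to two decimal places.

First mineral: 111.690 g Fe in 263.854 g formula = 42.33 wt% Fe.
Second mineral: 40.767 g Fe in 239.571 g formula = 17.02 wt% Fe.
42.33% − 17.02% gives a difference of 25.31 percentage points.

25.31 percentage points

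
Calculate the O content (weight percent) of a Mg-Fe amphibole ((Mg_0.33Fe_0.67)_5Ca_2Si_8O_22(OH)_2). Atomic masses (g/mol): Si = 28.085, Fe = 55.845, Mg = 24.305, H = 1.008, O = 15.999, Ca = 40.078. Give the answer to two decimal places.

41.83 weight percent

Formula mass = 1.65*24.305 + 3.35*55.845 + 2*40.078 + 8*28.085 + 24*15.999 + 2*1.008 = 918.012 g/mol, of which 383.976 g is O.
So O makes up 383.976/918.012 = 0.4183 of the mass, i.e. 41.83%.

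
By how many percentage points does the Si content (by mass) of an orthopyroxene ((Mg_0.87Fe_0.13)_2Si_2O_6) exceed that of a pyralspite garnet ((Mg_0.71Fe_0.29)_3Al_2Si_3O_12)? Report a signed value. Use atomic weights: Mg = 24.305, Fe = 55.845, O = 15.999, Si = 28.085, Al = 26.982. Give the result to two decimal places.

Si in (Mg_0.87Fe_0.13)_2Si_2O_6: molar mass 208.974 g/mol; 2×28.085 = 56.170 g → 26.88 wt%.
Si in (Mg_0.71Fe_0.29)_3Al_2Si_3O_12: molar mass 430.562 g/mol; 3×28.085 = 84.255 g → 19.57 wt%.
Difference = 26.88 − 19.57 = 7.31 percentage points.

7.31 percentage points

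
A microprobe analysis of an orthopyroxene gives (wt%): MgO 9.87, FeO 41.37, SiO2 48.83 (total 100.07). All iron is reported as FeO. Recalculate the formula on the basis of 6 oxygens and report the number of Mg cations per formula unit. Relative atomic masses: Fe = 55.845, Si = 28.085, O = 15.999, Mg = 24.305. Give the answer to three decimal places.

0.601 Mg apfu

9.87 wt% MgO ÷ 40.304 g/mol = 0.24489 mol, giving 0.24489 Mg and 0.24489 O.
41.37 wt% FeO ÷ 71.844 g/mol = 0.57583 mol, giving 0.57583 Fe and 0.57583 O.
48.83 wt% SiO2 ÷ 60.083 g/mol = 0.81271 mol, giving 0.81271 Si and 1.62542 O.
Oxygen sums to 2.44614; scaling by 6/2.44614 = 2.45284 puts the formula on 6 O.
Mg: 0.24489 × 2.45284 = 0.601 atoms per formula unit.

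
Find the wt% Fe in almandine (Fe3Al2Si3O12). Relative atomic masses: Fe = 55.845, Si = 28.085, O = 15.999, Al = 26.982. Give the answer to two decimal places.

33.66 mass %

Formula mass = 3*55.845 + 2*26.982 + 3*28.085 + 12*15.999 = 497.742 g/mol, of which 167.535 g is Fe.
So Fe makes up 167.535/497.742 = 0.3366 of the mass, i.e. 33.66%.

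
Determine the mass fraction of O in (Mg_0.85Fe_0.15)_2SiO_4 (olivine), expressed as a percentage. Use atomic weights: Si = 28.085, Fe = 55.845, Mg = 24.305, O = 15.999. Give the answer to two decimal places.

Molar mass of (Mg_0.85Fe_0.15)_2SiO_4: 1.70*24.305 + 0.30*55.845 + 1*28.085 + 4*15.999 = 150.153 g/mol.
Mass of O per formula unit: 4 × 15.999 = 63.996 g.
Weight fraction O = 63.996 / 150.153 = 0.4262.

42.62 weight percent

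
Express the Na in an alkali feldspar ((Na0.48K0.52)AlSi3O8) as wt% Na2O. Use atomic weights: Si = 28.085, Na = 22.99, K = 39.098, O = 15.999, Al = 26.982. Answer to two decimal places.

Formula mass = 270.595 g/mol.
0.48 Na → 0.2400 mol Na2O per formula unit; M(Na2O) = 61.979, so Na2O mass = 14.875 g.
14.875/270.595 × 100 = 5.50 wt%.

5.50 wt%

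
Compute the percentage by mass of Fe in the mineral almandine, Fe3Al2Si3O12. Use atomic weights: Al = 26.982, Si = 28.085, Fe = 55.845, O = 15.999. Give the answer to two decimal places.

33.66 wt%

Formula mass = 3·55.845 + 2·26.982 + 3·28.085 + 12·15.999 = 497.742 g/mol, of which 167.535 g is Fe.
So Fe makes up 167.535/497.742 = 0.3366 of the mass, i.e. 33.66%.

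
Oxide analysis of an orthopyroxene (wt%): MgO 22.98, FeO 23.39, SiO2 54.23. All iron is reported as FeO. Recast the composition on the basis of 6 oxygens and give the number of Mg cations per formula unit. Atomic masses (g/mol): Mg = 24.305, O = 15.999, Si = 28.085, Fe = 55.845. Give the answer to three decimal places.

22.98 wt% MgO ÷ 40.304 g/mol = 0.57017 mol, giving 0.57017 Mg and 0.57017 O.
23.39 wt% FeO ÷ 71.844 g/mol = 0.32557 mol, giving 0.32557 Fe and 0.32557 O.
54.23 wt% SiO2 ÷ 60.083 g/mol = 0.90258 mol, giving 0.90258 Si and 1.80516 O.
Oxygen sums to 2.70090; scaling by 6/2.70090 = 2.22148 puts the formula on 6 O.
Mg: 0.57017 × 2.22148 = 1.267 atoms per formula unit.

1.267 Mg apfu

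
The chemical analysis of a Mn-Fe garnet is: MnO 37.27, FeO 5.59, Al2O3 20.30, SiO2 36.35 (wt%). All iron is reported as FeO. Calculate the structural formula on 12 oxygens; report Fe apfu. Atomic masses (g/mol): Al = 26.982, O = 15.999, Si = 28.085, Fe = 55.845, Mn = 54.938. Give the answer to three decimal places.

0.387 Fe apfu

MnO (M=70.937): mol = 0.52540; Mn = 0.52540, O = 0.52540.
FeO (M=71.844): mol = 0.07781; Fe = 0.07781, O = 0.07781.
Al2O3 (M=101.961): mol = 0.19910; Al = 0.39820, O = 0.59730.
SiO2 (M=60.083): mol = 0.60500; Si = 0.60500, O = 1.21000.
ΣO = 2.41051; factor = 12/ΣO = 4.97820.
Fe apfu = 0.07781 × 4.97820 = 0.387.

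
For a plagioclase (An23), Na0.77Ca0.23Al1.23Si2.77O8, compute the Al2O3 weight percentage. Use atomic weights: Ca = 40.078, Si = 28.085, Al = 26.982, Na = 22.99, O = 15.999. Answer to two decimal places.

23.58 wt%

M(Na0.77Ca0.23Al1.23Si2.77O8) = 265.896 g/mol; M(Al2O3) = 101.961 g/mol.
Moles Al2O3 per formula unit = 1.23 Al ÷ 2 = 0.6150.
Al2O3 fraction = (0.6150 × 101.961) / 265.896 = 62.706/265.896 = 0.2358.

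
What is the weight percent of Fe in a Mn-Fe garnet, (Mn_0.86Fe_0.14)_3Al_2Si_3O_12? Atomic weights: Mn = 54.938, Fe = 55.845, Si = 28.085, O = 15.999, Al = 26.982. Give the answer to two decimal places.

4.73 wt%

M((Mn_0.86Fe_0.14)_3Al_2Si_3O_12) = 495.402 g/mol.
Fe contributes 0.42 × 55.845 = 23.455 g per mole.
23.455/495.402 = 0.0473 → 4.73%.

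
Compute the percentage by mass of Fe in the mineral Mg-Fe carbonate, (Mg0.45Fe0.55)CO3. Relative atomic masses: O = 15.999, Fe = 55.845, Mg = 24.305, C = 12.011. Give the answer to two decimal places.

30.21 mass %

Molar mass of (Mg0.45Fe0.55)CO3: 0.45*24.305 + 0.55*55.845 + 1*12.011 + 3*15.999 = 101.660 g/mol.
Mass of Fe per formula unit: 0.55 × 55.845 = 30.715 g.
Weight fraction Fe = 30.715 / 101.660 = 0.3021.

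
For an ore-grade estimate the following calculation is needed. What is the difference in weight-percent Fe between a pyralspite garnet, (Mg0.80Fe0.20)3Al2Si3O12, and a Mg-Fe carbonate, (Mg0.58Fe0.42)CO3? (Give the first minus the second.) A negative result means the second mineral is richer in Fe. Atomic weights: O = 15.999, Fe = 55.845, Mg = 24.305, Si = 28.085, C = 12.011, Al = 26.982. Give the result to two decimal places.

Fe in (Mg0.80Fe0.20)3Al2Si3O12: molar mass 422.046 g/mol; 0.60×55.845 = 33.507 g → 7.94 wt%.
Fe in (Mg0.58Fe0.42)CO3: molar mass 97.560 g/mol; 0.42×55.845 = 23.455 g → 24.04 wt%.
Difference = 7.94 − 24.04 = -16.10 percentage points.

-16.10 percentage points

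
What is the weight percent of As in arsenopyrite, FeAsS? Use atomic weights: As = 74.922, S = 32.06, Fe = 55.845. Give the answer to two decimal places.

Formula mass = 1×55.845 + 1×74.922 + 1×32.06 = 162.827 g/mol, of which 74.922 g is As.
So As makes up 74.922/162.827 = 0.4601 of the mass, i.e. 46.01%.

46.01 mass %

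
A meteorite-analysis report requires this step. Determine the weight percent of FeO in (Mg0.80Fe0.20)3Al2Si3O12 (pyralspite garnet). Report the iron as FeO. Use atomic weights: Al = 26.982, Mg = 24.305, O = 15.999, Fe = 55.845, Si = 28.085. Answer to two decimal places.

M((Mg0.80Fe0.20)3Al2Si3O12) = 422.046 g/mol; M(FeO) = 71.844 g/mol.
Moles FeO per formula unit = 0.60 Fe ÷ 1 = 0.6000.
FeO fraction = (0.6000 × 71.844) / 422.046 = 43.106/422.046 = 0.1021.

10.21 wt%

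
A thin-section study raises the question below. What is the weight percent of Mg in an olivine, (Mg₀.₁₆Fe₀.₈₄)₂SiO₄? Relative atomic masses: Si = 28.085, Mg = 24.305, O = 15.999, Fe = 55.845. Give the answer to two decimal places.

Molar mass of (Mg₀.₁₆Fe₀.₈₄)₂SiO₄: 0.32*24.305 + 1.68*55.845 + 1*28.085 + 4*15.999 = 193.678 g/mol.
Mass of Mg per formula unit: 0.32 × 24.305 = 7.778 g.
Weight fraction Mg = 7.778 / 193.678 = 0.0402.

4.02 weight percent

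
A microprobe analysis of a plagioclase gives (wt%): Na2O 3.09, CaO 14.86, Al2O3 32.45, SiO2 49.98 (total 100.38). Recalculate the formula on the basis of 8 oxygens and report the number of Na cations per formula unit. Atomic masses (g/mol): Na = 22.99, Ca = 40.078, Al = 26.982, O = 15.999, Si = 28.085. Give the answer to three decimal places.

Na2O (M=61.979): mol = 0.04986; Na = 0.09972, O = 0.04986.
CaO (M=56.077): mol = 0.26499; Ca = 0.26499, O = 0.26499.
Al2O3 (M=101.961): mol = 0.31826; Al = 0.63652, O = 0.95478.
SiO2 (M=60.083): mol = 0.83185; Si = 0.83185, O = 1.66370.
ΣO = 2.93333; factor = 8/ΣO = 2.72728.
Na apfu = 0.09972 × 2.72728 = 0.272.

0.272 Na apfu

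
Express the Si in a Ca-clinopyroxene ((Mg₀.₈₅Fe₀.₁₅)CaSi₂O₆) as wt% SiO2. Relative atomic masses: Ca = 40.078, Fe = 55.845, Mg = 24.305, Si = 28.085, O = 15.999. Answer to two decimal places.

Molar mass of (Mg₀.₈₅Fe₀.₁₅)CaSi₂O₆ = 0.85*24.305 + 0.15*55.845 + 1*40.078 + 2*28.085 + 6*15.999 = 221.278 g/mol.
Each formula unit contains 2 Si, equivalent to 2/1 = 2.0000 mol SiO2.
M(SiO2) = 1×28.085 + 2×15.999 = 60.083 g/mol.
Mass of SiO2 per formula unit = 2.0000 × 60.083 = 120.166 g.
SiO2 wt% = 120.166 / 221.278 × 100 = 54.31%.

54.31 wt%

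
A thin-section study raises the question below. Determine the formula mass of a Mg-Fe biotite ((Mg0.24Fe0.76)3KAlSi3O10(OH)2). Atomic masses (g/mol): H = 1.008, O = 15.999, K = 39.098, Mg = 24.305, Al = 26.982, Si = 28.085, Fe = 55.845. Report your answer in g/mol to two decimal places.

489.17 g/mol

Mg: 0.72 × 24.305 = 17.4996
Fe: 2.28 × 55.845 = 127.3266
K: 1 × 39.098 = 39.0980
Al: 1 × 26.982 = 26.9820
Si: 3 × 28.085 = 84.2550
O: 12 × 15.999 = 191.9880
H: 2 × 1.008 = 2.0160
Summing the contributions gives the formula mass.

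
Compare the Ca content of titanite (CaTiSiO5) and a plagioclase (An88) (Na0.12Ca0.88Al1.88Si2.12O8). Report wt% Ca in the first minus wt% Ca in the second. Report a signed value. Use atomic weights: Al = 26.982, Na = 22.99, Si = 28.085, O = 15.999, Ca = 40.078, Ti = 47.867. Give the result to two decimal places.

7.68 percentage points

Ca in CaTiSiO5: molar mass 196.025 g/mol; 1×40.078 = 40.078 g → 20.45 wt%.
Ca in Na0.12Ca0.88Al1.88Si2.12O8: molar mass 276.286 g/mol; 0.88×40.078 = 35.269 g → 12.77 wt%.
Difference = 20.45 − 12.77 = 7.68 percentage points.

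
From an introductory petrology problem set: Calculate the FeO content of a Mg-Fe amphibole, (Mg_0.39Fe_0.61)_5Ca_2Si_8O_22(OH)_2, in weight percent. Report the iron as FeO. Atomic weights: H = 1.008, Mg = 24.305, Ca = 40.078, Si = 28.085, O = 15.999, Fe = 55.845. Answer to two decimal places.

24.12 wt%

Molar mass of (Mg_0.39Fe_0.61)_5Ca_2Si_8O_22(OH)_2 = 1.95×24.305 + 3.05×55.845 + 2×40.078 + 8×28.085 + 24×15.999 + 2×1.008 = 908.550 g/mol.
Each formula unit contains 3.05 Fe, equivalent to 3.05/1 = 3.0500 mol FeO.
M(FeO) = 1×55.845 + 1×15.999 = 71.844 g/mol.
Mass of FeO per formula unit = 3.0500 × 71.844 = 219.124 g.
FeO wt% = 219.124 / 908.550 × 100 = 24.12%.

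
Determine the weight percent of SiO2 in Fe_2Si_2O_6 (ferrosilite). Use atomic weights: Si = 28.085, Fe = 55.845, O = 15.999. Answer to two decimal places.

45.54 wt%

Formula mass = 263.854 g/mol.
2 Si → 2.0000 mol SiO2 per formula unit; M(SiO2) = 60.083, so SiO2 mass = 120.166 g.
120.166/263.854 × 100 = 45.54 wt%.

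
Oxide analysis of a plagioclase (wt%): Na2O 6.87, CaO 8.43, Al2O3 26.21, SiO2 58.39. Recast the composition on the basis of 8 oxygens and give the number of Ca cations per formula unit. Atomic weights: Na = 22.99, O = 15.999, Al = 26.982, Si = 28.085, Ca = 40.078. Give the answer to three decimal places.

Na2O (M=61.979): mol = 0.11084; Na = 0.22168, O = 0.11084.
CaO (M=56.077): mol = 0.15033; Ca = 0.15033, O = 0.15033.
Al2O3 (M=101.961): mol = 0.25706; Al = 0.51412, O = 0.77118.
SiO2 (M=60.083): mol = 0.97182; Si = 0.97182, O = 1.94364.
ΣO = 2.97599; factor = 8/ΣO = 2.68818.
Ca apfu = 0.15033 × 2.68818 = 0.404.

0.404 Ca apfu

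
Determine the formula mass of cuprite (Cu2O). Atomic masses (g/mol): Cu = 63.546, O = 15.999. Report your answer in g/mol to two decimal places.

143.09 g/mol

The formula mass is the sum 2(63.546) + 1(15.999).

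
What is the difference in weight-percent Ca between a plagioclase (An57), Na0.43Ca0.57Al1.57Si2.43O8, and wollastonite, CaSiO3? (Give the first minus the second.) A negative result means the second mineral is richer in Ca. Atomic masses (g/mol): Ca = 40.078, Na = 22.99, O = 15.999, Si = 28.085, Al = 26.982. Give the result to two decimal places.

-26.08 percentage points

M(Na0.43Ca0.57Al1.57Si2.43O8) = 271.330 g/mol, so wt% Ca = 22.844/271.330 × 100 = 8.42%.
M(CaSiO3) = 116.160 g/mol, so wt% Ca = 40.078/116.160 × 100 = 34.50%.
8.42 − 34.50 = -26.08 pp.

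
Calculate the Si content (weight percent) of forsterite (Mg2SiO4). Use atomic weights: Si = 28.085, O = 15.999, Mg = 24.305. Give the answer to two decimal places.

19.96 weight percent

Molar mass of Mg2SiO4: 2×24.305 + 1×28.085 + 4×15.999 = 140.691 g/mol.
Mass of Si per formula unit: 1 × 28.085 = 28.085 g.
Weight fraction Si = 28.085 / 140.691 = 0.1996.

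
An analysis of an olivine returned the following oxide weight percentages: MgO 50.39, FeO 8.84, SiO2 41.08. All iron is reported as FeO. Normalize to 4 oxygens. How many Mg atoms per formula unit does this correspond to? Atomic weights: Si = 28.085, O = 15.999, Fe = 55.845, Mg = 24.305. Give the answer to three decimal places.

1.825 Mg apfu

50.39 wt% MgO ÷ 40.304 g/mol = 1.25025 mol, giving 1.25025 Mg and 1.25025 O.
8.84 wt% FeO ÷ 71.844 g/mol = 0.12304 mol, giving 0.12304 Fe and 0.12304 O.
41.08 wt% SiO2 ÷ 60.083 g/mol = 0.68372 mol, giving 0.68372 Si and 1.36744 O.
Oxygen sums to 2.74073; scaling by 4/2.74073 = 1.45947 puts the formula on 4 O.
Mg: 1.25025 × 1.45947 = 1.825 atoms per formula unit.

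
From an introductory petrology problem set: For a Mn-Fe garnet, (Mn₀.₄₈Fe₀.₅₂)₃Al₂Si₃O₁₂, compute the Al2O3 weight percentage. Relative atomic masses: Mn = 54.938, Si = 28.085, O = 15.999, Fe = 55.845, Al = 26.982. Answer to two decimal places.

20.54 wt%

M((Mn₀.₄₈Fe₀.₅₂)₃Al₂Si₃O₁₂) = 496.436 g/mol; M(Al2O3) = 101.961 g/mol.
Moles Al2O3 per formula unit = 2 Al ÷ 2 = 1.0000.
Al2O3 fraction = (1.0000 × 101.961) / 496.436 = 101.961/496.436 = 0.2054.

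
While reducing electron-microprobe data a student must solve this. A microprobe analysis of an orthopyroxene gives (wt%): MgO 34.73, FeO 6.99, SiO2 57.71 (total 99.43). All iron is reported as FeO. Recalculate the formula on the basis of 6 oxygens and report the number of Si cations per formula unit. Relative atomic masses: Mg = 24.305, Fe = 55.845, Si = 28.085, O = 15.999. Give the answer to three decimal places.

2.001 Si apfu

MgO: 34.73/40.304 = 0.86170 mol → 0.86170 mol Mg, 0.86170 mol O.
FeO: 6.99/71.844 = 0.09729 mol → 0.09729 mol Fe, 0.09729 mol O.
SiO2: 57.71/60.083 = 0.96050 mol → 0.96050 mol Si, 1.92100 mol O.
Total oxygen = 2.87999 mol. Normalization factor = 6/2.87999 = 2.08334.
Si per 6 O = 0.96050 × 2.08334 = 2.001.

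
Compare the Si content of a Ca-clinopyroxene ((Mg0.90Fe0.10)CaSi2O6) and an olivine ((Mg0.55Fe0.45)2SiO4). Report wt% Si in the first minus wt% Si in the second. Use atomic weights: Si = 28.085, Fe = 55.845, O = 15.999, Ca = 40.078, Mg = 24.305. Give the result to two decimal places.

First mineral: 56.170 g Si in 219.701 g formula = 25.57 wt% Si.
Second mineral: 28.085 g Si in 169.077 g formula = 16.61 wt% Si.
25.57% − 16.61% gives a difference of 8.96 percentage points.

8.96 percentage points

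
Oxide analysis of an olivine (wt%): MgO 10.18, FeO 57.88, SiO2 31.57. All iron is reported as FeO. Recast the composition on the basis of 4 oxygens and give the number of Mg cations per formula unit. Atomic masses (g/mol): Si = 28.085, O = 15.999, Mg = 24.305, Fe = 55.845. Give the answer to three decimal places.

MgO (M=40.304): mol = 0.25258; Mg = 0.25258, O = 0.25258.
FeO (M=71.844): mol = 0.80563; Fe = 0.80563, O = 0.80563.
SiO2 (M=60.083): mol = 0.52544; Si = 0.52544, O = 1.05088.
ΣO = 2.10909; factor = 4/ΣO = 1.89655.
Mg apfu = 0.25258 × 1.89655 = 0.479.

0.479 Mg apfu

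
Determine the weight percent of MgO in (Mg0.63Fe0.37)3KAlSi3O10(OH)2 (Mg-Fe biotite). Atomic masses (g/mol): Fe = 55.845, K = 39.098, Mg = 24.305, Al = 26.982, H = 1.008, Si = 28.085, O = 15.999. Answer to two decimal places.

M((Mg0.63Fe0.37)3KAlSi3O10(OH)2) = 452.263 g/mol; M(MgO) = 40.304 g/mol.
Moles MgO per formula unit = 1.89 Mg ÷ 1 = 1.8900.
MgO fraction = (1.8900 × 40.304) / 452.263 = 76.175/452.263 = 0.1684.

16.84 wt%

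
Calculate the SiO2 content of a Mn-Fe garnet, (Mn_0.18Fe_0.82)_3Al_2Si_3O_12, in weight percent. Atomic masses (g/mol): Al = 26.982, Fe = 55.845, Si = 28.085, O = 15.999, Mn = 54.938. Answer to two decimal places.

Formula mass = 497.252 g/mol.
3 Si → 3.0000 mol SiO2 per formula unit; M(SiO2) = 60.083, so SiO2 mass = 180.249 g.
180.249/497.252 × 100 = 36.25 wt%.

36.25 wt%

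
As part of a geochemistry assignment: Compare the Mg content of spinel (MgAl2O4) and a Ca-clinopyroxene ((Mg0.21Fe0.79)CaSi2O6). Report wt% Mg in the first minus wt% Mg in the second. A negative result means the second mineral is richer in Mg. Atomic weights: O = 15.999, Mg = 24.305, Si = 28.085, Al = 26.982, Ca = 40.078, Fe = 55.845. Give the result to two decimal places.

M(MgAl2O4) = 142.265 g/mol, so wt% Mg = 24.305/142.265 × 100 = 17.08%.
M((Mg0.21Fe0.79)CaSi2O6) = 241.464 g/mol, so wt% Mg = 5.104/241.464 × 100 = 2.11%.
17.08 − 2.11 = 14.97 pp.

14.97 percentage points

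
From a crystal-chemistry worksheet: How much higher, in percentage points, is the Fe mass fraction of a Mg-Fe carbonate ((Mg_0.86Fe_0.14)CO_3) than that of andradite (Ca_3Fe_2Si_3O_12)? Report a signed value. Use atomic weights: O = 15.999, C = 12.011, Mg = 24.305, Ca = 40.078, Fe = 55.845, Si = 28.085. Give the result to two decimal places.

-13.17 percentage points

First mineral: 7.818 g Fe in 88.729 g formula = 8.81 wt% Fe.
Second mineral: 111.690 g Fe in 508.167 g formula = 21.98 wt% Fe.
8.81% − 21.98% gives a difference of -13.17 percentage points.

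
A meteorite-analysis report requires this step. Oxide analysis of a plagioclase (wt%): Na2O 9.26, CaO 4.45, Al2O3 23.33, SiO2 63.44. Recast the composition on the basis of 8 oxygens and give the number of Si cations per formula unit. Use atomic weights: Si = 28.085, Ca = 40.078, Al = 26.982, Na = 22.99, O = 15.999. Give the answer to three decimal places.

Na2O (M=61.979): mol = 0.14941; Na = 0.29882, O = 0.14941.
CaO (M=56.077): mol = 0.07936; Ca = 0.07936, O = 0.07936.
Al2O3 (M=101.961): mol = 0.22881; Al = 0.45762, O = 0.68643.
SiO2 (M=60.083): mol = 1.05587; Si = 1.05587, O = 2.11174.
ΣO = 3.02694; factor = 8/ΣO = 2.64293.
Si apfu = 1.05587 × 2.64293 = 2.791.

2.791 Si apfu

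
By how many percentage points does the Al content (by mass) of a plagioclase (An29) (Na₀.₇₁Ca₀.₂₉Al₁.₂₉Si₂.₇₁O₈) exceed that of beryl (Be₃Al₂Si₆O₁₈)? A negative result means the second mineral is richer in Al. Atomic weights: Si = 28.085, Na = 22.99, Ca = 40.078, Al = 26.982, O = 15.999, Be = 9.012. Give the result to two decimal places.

3.00 percentage points

Al in Na₀.₇₁Ca₀.₂₉Al₁.₂₉Si₂.₇₁O₈: molar mass 266.855 g/mol; 1.29×26.982 = 34.807 g → 13.04 wt%.
Al in Be₃Al₂Si₆O₁₈: molar mass 537.492 g/mol; 2×26.982 = 53.964 g → 10.04 wt%.
Difference = 13.04 − 10.04 = 3.00 percentage points.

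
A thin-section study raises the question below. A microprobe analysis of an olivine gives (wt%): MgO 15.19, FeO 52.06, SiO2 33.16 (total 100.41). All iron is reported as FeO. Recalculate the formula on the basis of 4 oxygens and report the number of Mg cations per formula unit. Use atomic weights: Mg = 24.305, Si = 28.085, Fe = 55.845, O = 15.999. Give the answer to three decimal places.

0.684 Mg apfu

15.19 wt% MgO ÷ 40.304 g/mol = 0.37689 mol, giving 0.37689 Mg and 0.37689 O.
52.06 wt% FeO ÷ 71.844 g/mol = 0.72463 mol, giving 0.72463 Fe and 0.72463 O.
33.16 wt% SiO2 ÷ 60.083 g/mol = 0.55190 mol, giving 0.55190 Si and 1.10380 O.
Oxygen sums to 2.20532; scaling by 4/2.20532 = 1.81380 puts the formula on 4 O.
Mg: 0.37689 × 1.81380 = 0.684 atoms per formula unit.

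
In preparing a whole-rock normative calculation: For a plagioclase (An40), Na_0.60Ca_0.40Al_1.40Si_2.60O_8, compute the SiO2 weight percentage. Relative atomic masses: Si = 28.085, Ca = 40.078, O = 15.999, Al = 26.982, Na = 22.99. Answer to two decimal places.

M(Na_0.60Ca_0.40Al_1.40Si_2.60O_8) = 268.613 g/mol; M(SiO2) = 60.083 g/mol.
Moles SiO2 per formula unit = 2.60 Si ÷ 1 = 2.6000.
SiO2 fraction = (2.6000 × 60.083) / 268.613 = 156.216/268.613 = 0.5816.

58.16 wt%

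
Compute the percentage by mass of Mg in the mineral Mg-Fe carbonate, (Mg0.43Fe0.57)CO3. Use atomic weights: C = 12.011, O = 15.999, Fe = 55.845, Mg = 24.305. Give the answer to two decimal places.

M((Mg0.43Fe0.57)CO3) = 102.291 g/mol.
Mg contributes 0.43 × 24.305 = 10.451 g per mole.
10.451/102.291 = 0.1022 → 10.22%.

10.22 mass %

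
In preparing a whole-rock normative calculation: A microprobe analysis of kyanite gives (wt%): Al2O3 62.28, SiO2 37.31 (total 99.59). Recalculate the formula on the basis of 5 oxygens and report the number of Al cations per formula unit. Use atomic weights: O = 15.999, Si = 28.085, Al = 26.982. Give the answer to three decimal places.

Al2O3 (M=101.961): mol = 0.61082; Al = 1.22164, O = 1.83246.
SiO2 (M=60.083): mol = 0.62097; Si = 0.62097, O = 1.24194.
ΣO = 3.07440; factor = 5/ΣO = 1.62633.
Al apfu = 1.22164 × 1.62633 = 1.987.

1.987 Al apfu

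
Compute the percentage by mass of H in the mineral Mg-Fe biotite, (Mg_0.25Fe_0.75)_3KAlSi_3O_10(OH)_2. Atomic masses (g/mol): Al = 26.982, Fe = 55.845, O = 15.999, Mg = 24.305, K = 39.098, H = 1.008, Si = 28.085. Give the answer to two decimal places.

M((Mg_0.25Fe_0.75)_3KAlSi_3O_10(OH)_2) = 488.219 g/mol.
H contributes 2 × 1.008 = 2.016 g per mole.
2.016/488.219 = 0.0041 → 0.41%.

0.41 wt%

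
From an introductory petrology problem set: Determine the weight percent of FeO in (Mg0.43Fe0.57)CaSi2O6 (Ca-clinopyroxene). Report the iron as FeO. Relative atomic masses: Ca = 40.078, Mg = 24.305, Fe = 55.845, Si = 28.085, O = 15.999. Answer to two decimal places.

17.46 wt%

Molar mass of (Mg0.43Fe0.57)CaSi2O6 = 0.43*24.305 + 0.57*55.845 + 1*40.078 + 2*28.085 + 6*15.999 = 234.525 g/mol.
Each formula unit contains 0.57 Fe, equivalent to 0.57/1 = 0.5700 mol FeO.
M(FeO) = 1×55.845 + 1×15.999 = 71.844 g/mol.
Mass of FeO per formula unit = 0.5700 × 71.844 = 40.951 g.
FeO wt% = 40.951 / 234.525 × 100 = 17.46%.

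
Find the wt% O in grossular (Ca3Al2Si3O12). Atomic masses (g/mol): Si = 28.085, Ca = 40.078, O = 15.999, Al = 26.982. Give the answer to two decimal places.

Molar mass of Ca3Al2Si3O12: 3×40.078 + 2×26.982 + 3×28.085 + 12×15.999 = 450.441 g/mol.
Mass of O per formula unit: 12 × 15.999 = 191.988 g.
Weight fraction O = 191.988 / 450.441 = 0.4262.

42.62 mass %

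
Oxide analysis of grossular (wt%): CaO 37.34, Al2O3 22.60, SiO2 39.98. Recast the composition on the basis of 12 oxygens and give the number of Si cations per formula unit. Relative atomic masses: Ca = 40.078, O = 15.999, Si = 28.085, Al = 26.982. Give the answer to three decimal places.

3.000 Si apfu

CaO (M=56.077): mol = 0.66587; Ca = 0.66587, O = 0.66587.
Al2O3 (M=101.961): mol = 0.22165; Al = 0.44330, O = 0.66495.
SiO2 (M=60.083): mol = 0.66541; Si = 0.66541, O = 1.33082.
ΣO = 2.66164; factor = 12/ΣO = 4.50850.
Si apfu = 0.66541 × 4.50850 = 3.000.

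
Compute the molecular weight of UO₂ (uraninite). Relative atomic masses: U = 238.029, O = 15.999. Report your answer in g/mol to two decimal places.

M = 1×238.029 + 2×15.999

270.03 g/mol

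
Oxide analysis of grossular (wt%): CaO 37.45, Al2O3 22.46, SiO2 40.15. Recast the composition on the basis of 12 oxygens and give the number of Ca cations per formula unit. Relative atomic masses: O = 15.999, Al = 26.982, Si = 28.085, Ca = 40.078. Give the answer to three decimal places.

37.45 wt% CaO ÷ 56.077 g/mol = 0.66783 mol, giving 0.66783 Ca and 0.66783 O.
22.46 wt% Al2O3 ÷ 101.961 g/mol = 0.22028 mol, giving 0.44056 Al and 0.66084 O.
40.15 wt% SiO2 ÷ 60.083 g/mol = 0.66824 mol, giving 0.66824 Si and 1.33648 O.
Oxygen sums to 2.66515; scaling by 12/2.66515 = 4.50256 puts the formula on 12 O.
Ca: 0.66783 × 4.50256 = 3.007 atoms per formula unit.

3.007 Ca apfu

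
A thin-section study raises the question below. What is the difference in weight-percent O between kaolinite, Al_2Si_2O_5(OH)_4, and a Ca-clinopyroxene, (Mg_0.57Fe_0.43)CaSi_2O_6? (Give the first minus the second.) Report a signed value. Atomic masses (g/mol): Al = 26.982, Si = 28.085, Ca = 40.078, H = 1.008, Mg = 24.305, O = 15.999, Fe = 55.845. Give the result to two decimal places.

14.06 percentage points

M(Al_2Si_2O_5(OH)_4) = 258.157 g/mol, so wt% O = 143.991/258.157 × 100 = 55.78%.
M((Mg_0.57Fe_0.43)CaSi_2O_6) = 230.109 g/mol, so wt% O = 95.994/230.109 × 100 = 41.72%.
55.78 − 41.72 = 14.06 pp.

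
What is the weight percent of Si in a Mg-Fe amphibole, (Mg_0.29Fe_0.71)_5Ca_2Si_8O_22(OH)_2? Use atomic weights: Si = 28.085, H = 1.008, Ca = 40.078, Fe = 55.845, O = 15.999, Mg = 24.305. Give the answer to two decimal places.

24.31 weight percent

M((Mg_0.29Fe_0.71)_5Ca_2Si_8O_22(OH)_2) = 924.320 g/mol.
Si contributes 8 × 28.085 = 224.680 g per mole.
224.680/924.320 = 0.2431 → 24.31%.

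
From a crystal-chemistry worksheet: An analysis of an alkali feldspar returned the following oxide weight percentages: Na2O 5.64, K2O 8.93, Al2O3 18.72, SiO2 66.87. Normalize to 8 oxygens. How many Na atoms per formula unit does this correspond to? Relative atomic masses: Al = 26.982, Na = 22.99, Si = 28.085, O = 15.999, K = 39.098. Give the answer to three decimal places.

5.64 wt% Na2O ÷ 61.979 g/mol = 0.09100 mol, giving 0.18200 Na and 0.09100 O.
8.93 wt% K2O ÷ 94.195 g/mol = 0.09480 mol, giving 0.18960 K and 0.09480 O.
18.72 wt% Al2O3 ÷ 101.961 g/mol = 0.18360 mol, giving 0.36720 Al and 0.55080 O.
66.87 wt% SiO2 ÷ 60.083 g/mol = 1.11296 mol, giving 1.11296 Si and 2.22592 O.
Oxygen sums to 2.96252; scaling by 8/2.96252 = 2.70040 puts the formula on 8 O.
Na: 0.18200 × 2.70040 = 0.491 atoms per formula unit.

0.491 Na apfu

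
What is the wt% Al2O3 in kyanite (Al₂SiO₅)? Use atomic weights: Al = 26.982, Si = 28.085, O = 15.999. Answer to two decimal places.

62.92 wt%

M(Al₂SiO₅) = 162.044 g/mol; M(Al2O3) = 101.961 g/mol.
Moles Al2O3 per formula unit = 2 Al ÷ 2 = 1.0000.
Al2O3 fraction = (1.0000 × 101.961) / 162.044 = 101.961/162.044 = 0.6292.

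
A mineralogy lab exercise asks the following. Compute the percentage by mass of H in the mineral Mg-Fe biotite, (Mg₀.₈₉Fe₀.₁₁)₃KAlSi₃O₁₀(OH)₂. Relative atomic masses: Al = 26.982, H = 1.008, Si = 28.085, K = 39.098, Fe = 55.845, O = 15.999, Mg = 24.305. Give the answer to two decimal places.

Formula mass = 2.67*24.305 + 0.33*55.845 + 1*39.098 + 1*26.982 + 3*28.085 + 12*15.999 + 2*1.008 = 427.662 g/mol, of which 2.016 g is H.
So H makes up 2.016/427.662 = 0.0047 of the mass, i.e. 0.47%.

0.47 mass %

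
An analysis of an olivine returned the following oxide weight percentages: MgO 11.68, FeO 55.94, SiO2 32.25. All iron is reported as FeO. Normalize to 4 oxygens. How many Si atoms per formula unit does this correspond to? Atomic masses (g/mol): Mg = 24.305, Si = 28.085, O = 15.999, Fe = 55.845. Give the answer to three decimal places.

MgO: 11.68/40.304 = 0.28980 mol → 0.28980 mol Mg, 0.28980 mol O.
FeO: 55.94/71.844 = 0.77863 mol → 0.77863 mol Fe, 0.77863 mol O.
SiO2: 32.25/60.083 = 0.53676 mol → 0.53676 mol Si, 1.07352 mol O.
Total oxygen = 2.14195 mol. Normalization factor = 4/2.14195 = 1.86746.
Si per 4 O = 0.53676 × 1.86746 = 1.002.

1.002 Si apfu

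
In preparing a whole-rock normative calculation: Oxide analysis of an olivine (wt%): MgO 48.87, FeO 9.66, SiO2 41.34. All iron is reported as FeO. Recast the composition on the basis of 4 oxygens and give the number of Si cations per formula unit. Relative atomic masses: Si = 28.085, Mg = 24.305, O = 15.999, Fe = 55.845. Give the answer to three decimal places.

MgO (M=40.304): mol = 1.21253; Mg = 1.21253, O = 1.21253.
FeO (M=71.844): mol = 0.13446; Fe = 0.13446, O = 0.13446.
SiO2 (M=60.083): mol = 0.68805; Si = 0.68805, O = 1.37610.
ΣO = 2.72309; factor = 4/ΣO = 1.46892.
Si apfu = 0.68805 × 1.46892 = 1.011.

1.011 Si apfu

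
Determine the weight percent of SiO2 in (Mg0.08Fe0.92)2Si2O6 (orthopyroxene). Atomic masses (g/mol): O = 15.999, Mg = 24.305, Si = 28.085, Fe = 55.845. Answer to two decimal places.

Molar mass of (Mg0.08Fe0.92)2Si2O6 = 0.16×24.305 + 1.84×55.845 + 2×28.085 + 6×15.999 = 258.808 g/mol.
Each formula unit contains 2 Si, equivalent to 2/1 = 2.0000 mol SiO2.
M(SiO2) = 1×28.085 + 2×15.999 = 60.083 g/mol.
Mass of SiO2 per formula unit = 2.0000 × 60.083 = 120.166 g.
SiO2 wt% = 120.166 / 258.808 × 100 = 46.43%.

46.43 wt%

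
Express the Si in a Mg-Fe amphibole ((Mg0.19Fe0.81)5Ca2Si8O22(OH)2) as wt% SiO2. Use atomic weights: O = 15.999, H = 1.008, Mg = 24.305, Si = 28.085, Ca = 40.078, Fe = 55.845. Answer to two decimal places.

M((Mg0.19Fe0.81)5Ca2Si8O22(OH)2) = 940.090 g/mol; M(SiO2) = 60.083 g/mol.
Moles SiO2 per formula unit = 8 Si ÷ 1 = 8.0000.
SiO2 fraction = (8.0000 × 60.083) / 940.090 = 480.664/940.090 = 0.5113.

51.13 wt%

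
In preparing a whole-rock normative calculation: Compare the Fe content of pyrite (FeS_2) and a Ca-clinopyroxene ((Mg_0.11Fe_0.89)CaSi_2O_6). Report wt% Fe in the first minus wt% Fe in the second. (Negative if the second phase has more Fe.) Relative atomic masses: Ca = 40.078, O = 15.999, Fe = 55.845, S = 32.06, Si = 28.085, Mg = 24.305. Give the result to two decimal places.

M(FeS_2) = 119.965 g/mol, so wt% Fe = 55.845/119.965 × 100 = 46.55%.
M((Mg_0.11Fe_0.89)CaSi_2O_6) = 244.618 g/mol, so wt% Fe = 49.702/244.618 × 100 = 20.32%.
46.55 − 20.32 = 26.23 pp.

26.23 percentage points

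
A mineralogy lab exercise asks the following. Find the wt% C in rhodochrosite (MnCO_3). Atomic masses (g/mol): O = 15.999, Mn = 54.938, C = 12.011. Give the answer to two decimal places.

M(MnCO_3) = 114.946 g/mol.
C contributes 1 × 12.011 = 12.011 g per mole.
12.011/114.946 = 0.1045 → 10.45%.

10.45 wt%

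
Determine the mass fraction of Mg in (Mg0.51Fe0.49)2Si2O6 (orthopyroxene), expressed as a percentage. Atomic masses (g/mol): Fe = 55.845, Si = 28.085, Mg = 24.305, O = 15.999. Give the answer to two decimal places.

10.70 wt%

Formula mass = 1.02×24.305 + 0.98×55.845 + 2×28.085 + 6×15.999 = 231.683 g/mol, of which 24.791 g is Mg.
So Mg makes up 24.791/231.683 = 0.1070 of the mass, i.e. 10.70%.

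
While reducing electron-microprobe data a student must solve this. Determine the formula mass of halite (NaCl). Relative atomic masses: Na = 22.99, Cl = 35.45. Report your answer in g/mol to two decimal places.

58.44 g/mol

The formula mass is the sum 1*22.99 + 1*35.45.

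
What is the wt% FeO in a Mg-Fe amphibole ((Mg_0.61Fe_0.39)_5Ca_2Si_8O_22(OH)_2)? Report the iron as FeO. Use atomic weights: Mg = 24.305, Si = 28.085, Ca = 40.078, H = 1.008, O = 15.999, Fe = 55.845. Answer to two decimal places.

16.03 wt%

M((Mg_0.61Fe_0.39)_5Ca_2Si_8O_22(OH)_2) = 873.856 g/mol; M(FeO) = 71.844 g/mol.
Moles FeO per formula unit = 1.95 Fe ÷ 1 = 1.9500.
FeO fraction = (1.9500 × 71.844) / 873.856 = 140.096/873.856 = 0.1603.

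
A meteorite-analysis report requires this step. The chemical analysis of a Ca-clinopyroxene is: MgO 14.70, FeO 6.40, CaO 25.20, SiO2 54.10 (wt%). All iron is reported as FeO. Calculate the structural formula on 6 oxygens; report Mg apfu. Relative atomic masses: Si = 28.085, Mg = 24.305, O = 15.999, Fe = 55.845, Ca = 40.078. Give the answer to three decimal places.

0.809 Mg apfu

MgO (M=40.304): mol = 0.36473; Mg = 0.36473, O = 0.36473.
FeO (M=71.844): mol = 0.08908; Fe = 0.08908, O = 0.08908.
CaO (M=56.077): mol = 0.44938; Ca = 0.44938, O = 0.44938.
SiO2 (M=60.083): mol = 0.90042; Si = 0.90042, O = 1.80084.
ΣO = 2.70403; factor = 6/ΣO = 2.21891.
Mg apfu = 0.36473 × 2.21891 = 0.809.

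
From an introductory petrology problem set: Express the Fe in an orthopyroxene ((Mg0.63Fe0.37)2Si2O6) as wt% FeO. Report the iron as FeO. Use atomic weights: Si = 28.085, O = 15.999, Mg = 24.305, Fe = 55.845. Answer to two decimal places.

M((Mg0.63Fe0.37)2Si2O6) = 224.114 g/mol; M(FeO) = 71.844 g/mol.
Moles FeO per formula unit = 0.74 Fe ÷ 1 = 0.7400.
FeO fraction = (0.7400 × 71.844) / 224.114 = 53.165/224.114 = 0.2372.

23.72 wt%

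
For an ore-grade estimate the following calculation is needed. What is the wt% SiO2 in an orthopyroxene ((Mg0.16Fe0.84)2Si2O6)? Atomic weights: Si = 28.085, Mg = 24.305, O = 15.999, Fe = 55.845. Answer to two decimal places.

47.35 wt%

M((Mg0.16Fe0.84)2Si2O6) = 253.761 g/mol; M(SiO2) = 60.083 g/mol.
Moles SiO2 per formula unit = 2 Si ÷ 1 = 2.0000.
SiO2 fraction = (2.0000 × 60.083) / 253.761 = 120.166/253.761 = 0.4735.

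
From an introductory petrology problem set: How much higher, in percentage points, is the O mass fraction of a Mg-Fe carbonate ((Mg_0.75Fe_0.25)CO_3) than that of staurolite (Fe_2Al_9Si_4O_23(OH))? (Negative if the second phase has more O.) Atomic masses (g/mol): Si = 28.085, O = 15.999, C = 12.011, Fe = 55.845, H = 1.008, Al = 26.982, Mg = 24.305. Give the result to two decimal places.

6.98 percentage points

First mineral: 47.997 g O in 92.198 g formula = 52.06 wt% O.
Second mineral: 383.976 g O in 851.852 g formula = 45.08 wt% O.
52.06% − 45.08% gives a difference of 6.98 percentage points.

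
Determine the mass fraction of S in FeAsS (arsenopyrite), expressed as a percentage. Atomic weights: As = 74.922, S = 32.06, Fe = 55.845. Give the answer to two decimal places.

19.69 wt%

M(FeAsS) = 162.827 g/mol.
S contributes 1 × 32.06 = 32.060 g per mole.
32.060/162.827 = 0.1969 → 19.69%.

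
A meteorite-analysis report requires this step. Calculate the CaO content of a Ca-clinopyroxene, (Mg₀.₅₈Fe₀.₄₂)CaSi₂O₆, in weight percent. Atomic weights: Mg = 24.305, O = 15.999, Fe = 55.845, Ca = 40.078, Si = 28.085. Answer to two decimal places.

24.40 wt%

M((Mg₀.₅₈Fe₀.₄₂)CaSi₂O₆) = 229.794 g/mol; M(CaO) = 56.077 g/mol.
Moles CaO per formula unit = 1 Ca ÷ 1 = 1.0000.
CaO fraction = (1.0000 × 56.077) / 229.794 = 56.077/229.794 = 0.2440.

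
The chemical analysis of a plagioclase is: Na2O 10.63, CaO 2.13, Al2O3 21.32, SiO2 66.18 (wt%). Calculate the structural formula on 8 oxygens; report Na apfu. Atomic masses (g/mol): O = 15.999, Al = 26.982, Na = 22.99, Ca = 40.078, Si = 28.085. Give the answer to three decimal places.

10.63 wt% Na2O ÷ 61.979 g/mol = 0.17151 mol, giving 0.34302 Na and 0.17151 O.
2.13 wt% CaO ÷ 56.077 g/mol = 0.03798 mol, giving 0.03798 Ca and 0.03798 O.
21.32 wt% Al2O3 ÷ 101.961 g/mol = 0.20910 mol, giving 0.41820 Al and 0.62730 O.
66.18 wt% SiO2 ÷ 60.083 g/mol = 1.10148 mol, giving 1.10148 Si and 2.20296 O.
Oxygen sums to 3.03975; scaling by 8/3.03975 = 2.63180 puts the formula on 8 O.
Na: 0.34302 × 2.63180 = 0.903 atoms per formula unit.

0.903 Na apfu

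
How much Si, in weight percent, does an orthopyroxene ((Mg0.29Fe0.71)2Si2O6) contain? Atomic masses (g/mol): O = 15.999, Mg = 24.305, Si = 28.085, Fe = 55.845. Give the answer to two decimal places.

Formula mass = 0.58*24.305 + 1.42*55.845 + 2*28.085 + 6*15.999 = 245.561 g/mol, of which 56.170 g is Si.
So Si makes up 56.170/245.561 = 0.2287 of the mass, i.e. 22.87%.

22.87 weight percent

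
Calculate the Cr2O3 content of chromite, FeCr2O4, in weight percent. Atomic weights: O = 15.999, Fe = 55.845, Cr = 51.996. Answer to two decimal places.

67.90 wt%

Formula mass = 223.833 g/mol.
2 Cr → 1.0000 mol Cr2O3 per formula unit; M(Cr2O3) = 151.989, so Cr2O3 mass = 151.989 g.
151.989/223.833 × 100 = 67.90 wt%.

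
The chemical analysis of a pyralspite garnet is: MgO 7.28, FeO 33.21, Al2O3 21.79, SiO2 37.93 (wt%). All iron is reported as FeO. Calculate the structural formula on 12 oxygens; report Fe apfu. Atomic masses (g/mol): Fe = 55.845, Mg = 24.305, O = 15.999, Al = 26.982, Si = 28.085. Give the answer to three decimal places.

MgO: 7.28/40.304 = 0.18063 mol → 0.18063 mol Mg, 0.18063 mol O.
FeO: 33.21/71.844 = 0.46225 mol → 0.46225 mol Fe, 0.46225 mol O.
Al2O3: 21.79/101.961 = 0.21371 mol → 0.42742 mol Al, 0.64113 mol O.
SiO2: 37.93/60.083 = 0.63129 mol → 0.63129 mol Si, 1.26258 mol O.
Total oxygen = 2.54659 mol. Normalization factor = 12/2.54659 = 4.71218.
Fe per 12 O = 0.46225 × 4.71218 = 2.178.

2.178 Fe apfu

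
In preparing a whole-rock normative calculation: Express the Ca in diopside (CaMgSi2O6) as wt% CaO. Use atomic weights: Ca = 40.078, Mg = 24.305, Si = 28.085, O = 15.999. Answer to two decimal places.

M(CaMgSi2O6) = 216.547 g/mol; M(CaO) = 56.077 g/mol.
Moles CaO per formula unit = 1 Ca ÷ 1 = 1.0000.
CaO fraction = (1.0000 × 56.077) / 216.547 = 56.077/216.547 = 0.2590.

25.90 wt%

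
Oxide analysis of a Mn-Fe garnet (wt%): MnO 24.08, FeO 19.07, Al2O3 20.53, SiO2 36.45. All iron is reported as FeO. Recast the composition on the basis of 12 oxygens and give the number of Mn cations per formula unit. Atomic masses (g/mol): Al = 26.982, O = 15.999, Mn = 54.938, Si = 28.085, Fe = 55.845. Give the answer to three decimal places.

24.08 wt% MnO ÷ 70.937 g/mol = 0.33946 mol, giving 0.33946 Mn and 0.33946 O.
19.07 wt% FeO ÷ 71.844 g/mol = 0.26544 mol, giving 0.26544 Fe and 0.26544 O.
20.53 wt% Al2O3 ÷ 101.961 g/mol = 0.20135 mol, giving 0.40270 Al and 0.60405 O.
36.45 wt% SiO2 ÷ 60.083 g/mol = 0.60666 mol, giving 0.60666 Si and 1.21332 O.
Oxygen sums to 2.42227; scaling by 12/2.42227 = 4.95403 puts the formula on 12 O.
Mn: 0.33946 × 4.95403 = 1.682 atoms per formula unit.

1.682 Mn apfu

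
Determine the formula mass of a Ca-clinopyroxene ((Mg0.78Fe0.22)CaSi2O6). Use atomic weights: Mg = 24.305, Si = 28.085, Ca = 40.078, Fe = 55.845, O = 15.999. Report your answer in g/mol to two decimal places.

M = 0.78·24.305 + 0.22·55.845 + 1·40.078 + 2·28.085 + 6·15.999

223.49 g/mol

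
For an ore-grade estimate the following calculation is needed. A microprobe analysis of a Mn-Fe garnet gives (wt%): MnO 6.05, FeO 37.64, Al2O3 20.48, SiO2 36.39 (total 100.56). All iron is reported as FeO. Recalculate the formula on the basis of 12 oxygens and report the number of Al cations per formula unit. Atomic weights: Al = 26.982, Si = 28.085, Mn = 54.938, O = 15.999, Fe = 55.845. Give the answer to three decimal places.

1.989 Al apfu

MnO: 6.05/70.937 = 0.08529 mol → 0.08529 mol Mn, 0.08529 mol O.
FeO: 37.64/71.844 = 0.52391 mol → 0.52391 mol Fe, 0.52391 mol O.
Al2O3: 20.48/101.961 = 0.20086 mol → 0.40172 mol Al, 0.60258 mol O.
SiO2: 36.39/60.083 = 0.60566 mol → 0.60566 mol Si, 1.21132 mol O.
Total oxygen = 2.42310 mol. Normalization factor = 12/2.42310 = 4.95233.
Al per 12 O = 0.40172 × 4.95233 = 1.989.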